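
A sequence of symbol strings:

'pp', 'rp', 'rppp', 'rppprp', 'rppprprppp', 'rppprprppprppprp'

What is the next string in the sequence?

Each term (from the third on) is the previous term followed by the one before it: term 3 = rp·pp = rppp.
The next term joins rppprprppprppprp and rppprprppp.

rppprprppprppprprppprprppp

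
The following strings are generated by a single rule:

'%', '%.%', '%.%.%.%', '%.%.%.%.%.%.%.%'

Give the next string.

Each string is two copies of the previous one joined by '.'.
Doubling %.%.%.%.%.%.%.% with '.' between the halves:

%.%.%.%.%.%.%.%.%.%.%.%.%.%.%.%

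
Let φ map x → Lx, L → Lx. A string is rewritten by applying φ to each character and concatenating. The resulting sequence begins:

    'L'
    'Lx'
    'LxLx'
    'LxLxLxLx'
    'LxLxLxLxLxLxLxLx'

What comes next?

Applying the rule to each of the 16 symbols of LxLxLxLxLxLxLxLx gives the pieces Lx Lx Lx Lx Lx Lx Lx Lx Lx Lx Lx Lx Lx Lx Lx Lx, which concatenate to the answer.

LxLxLxLxLxLxLxLxLxLxLxLxLxLxLxLx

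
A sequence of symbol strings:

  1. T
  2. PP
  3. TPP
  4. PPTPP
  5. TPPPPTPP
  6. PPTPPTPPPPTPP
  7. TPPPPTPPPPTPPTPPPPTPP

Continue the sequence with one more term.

From term 3 onward, concatenate the second-to-last term with the last: T·PP = TPP, PP·TPP = PPTPP, …
The next term joins PPTPPTPPPPTPP and TPPPPTPPPPTPPTPPPPTPP.

PPTPPTPPPPTPPTPPPPTPPPPTPPTPPPPTPP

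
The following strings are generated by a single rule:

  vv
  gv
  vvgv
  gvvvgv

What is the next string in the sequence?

Each term (from the third on) is the two preceding terms concatenated in order: term 3 = vv·gv = vvgv.
The next term joins vvgv and gvvvgv.

vvgvgvvvgv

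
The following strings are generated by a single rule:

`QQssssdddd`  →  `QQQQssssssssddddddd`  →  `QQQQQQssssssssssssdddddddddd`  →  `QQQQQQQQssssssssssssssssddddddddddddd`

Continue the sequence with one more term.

Term n consists of 2n Q's, followed by 4n s's, followed by 3n+1 d's (n = 1, 2, …).
At n = 5 the blocks have lengths 10, 20, 16.

QQQQQQQQQQssssssssssssssssssssdddddddddddddddd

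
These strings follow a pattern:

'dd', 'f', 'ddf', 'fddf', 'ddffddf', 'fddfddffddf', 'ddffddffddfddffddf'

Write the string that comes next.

Each term (from the third on) is the two preceding terms concatenated in order: term 3 = dd·f = ddf.
Continuing: fddfddffddf · ddffddffddfddffddf gives term 8.

fddfddffddfddffddffddfddffddf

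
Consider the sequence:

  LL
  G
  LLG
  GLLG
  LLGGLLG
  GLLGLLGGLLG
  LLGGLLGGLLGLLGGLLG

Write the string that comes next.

GLLGLLGGLLGLLGGLLGGLLGLLGGLLG

From term 3 onward, concatenate the second-to-last term with the last: LL·G = LLG, G·LLG = GLLG, …
So term 8 is GLLGLLGGLLG·LLGGLLGGLLGLLGGLLG.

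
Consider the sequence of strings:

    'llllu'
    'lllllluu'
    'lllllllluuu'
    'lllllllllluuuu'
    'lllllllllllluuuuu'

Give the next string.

lllllllllllllluuuuuu

Term n consists of 2n l's, followed by n-1 u's, where the shown terms are n = 2, 3, 4, 5, 6.
For the next term, n = 7, so the run lengths are 14, 6.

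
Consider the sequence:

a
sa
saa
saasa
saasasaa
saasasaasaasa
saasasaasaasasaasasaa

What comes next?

saasasaasaasasaasasaasaasasaasaasa

This is a Fibonacci-style word recurrence s(k) = s(k−1)·s(k−2): e.g. sa·a = saa.
So term 8 is saasasaasaasasaasasaa·saasasaasaasa.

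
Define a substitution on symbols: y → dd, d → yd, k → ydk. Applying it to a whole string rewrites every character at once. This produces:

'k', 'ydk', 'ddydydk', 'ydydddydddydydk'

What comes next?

Applying the rule to each of the 15 symbols of ydydddydddydydk gives the pieces dd yd dd yd yd yd dd yd yd yd dd yd dd yd ydk, which concatenate to the answer.

ddydddydydydddydydydddydddydydk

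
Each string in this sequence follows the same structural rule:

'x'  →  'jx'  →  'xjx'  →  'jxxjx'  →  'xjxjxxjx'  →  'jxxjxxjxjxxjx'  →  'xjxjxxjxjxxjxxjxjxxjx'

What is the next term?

jxxjxxjxjxxjxxjxjxxjxjxxjxxjxjxxjx

Each term (from the third on) is the two preceding terms concatenated in order: term 3 = x·jx = xjx.
The next term joins jxxjxxjxjxxjx and xjxjxxjxjxxjxxjxjxxjx.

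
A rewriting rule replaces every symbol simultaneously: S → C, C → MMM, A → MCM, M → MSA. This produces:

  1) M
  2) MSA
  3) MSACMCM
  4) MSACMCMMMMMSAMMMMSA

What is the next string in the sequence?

Rewriting the 19 symbols of MSACMCMMMMMSAMMMMSA one by one yields MSA C MCM MMM MSA MMM MSA MSA MSA MSA MSA C MCM MSA MSA MSA MSA C MCM; concatenated:

MSACMCMMMMMSAMMMMSAMSAMSAMSAMSACMCMMSAMSAMSAMSACMCM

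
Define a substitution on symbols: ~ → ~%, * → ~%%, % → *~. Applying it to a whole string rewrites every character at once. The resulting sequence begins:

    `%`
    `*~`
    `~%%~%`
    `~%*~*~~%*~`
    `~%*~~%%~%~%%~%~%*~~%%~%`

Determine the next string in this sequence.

~%*~~%%~%~%*~*~~%*~~%*~*~~%*~~%*~~%%~%~%*~*~~%*~

Applying the rule to each of the 23 symbols of ~%*~~%%~%~%%~%~%*~~%%~% gives the pieces ~% *~ ~%% ~% ~% *~ *~ ~% *~ ~% *~ *~ ~% *~ ~% *~ ~%% ~% ~% *~ *~ ~% *~, which concatenate to the answer.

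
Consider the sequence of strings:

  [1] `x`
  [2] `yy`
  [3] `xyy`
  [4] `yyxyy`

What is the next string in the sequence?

xyyyyxyy

This is a Fibonacci-style word recurrence s(k) = s(k−2)·s(k−1): e.g. x·yy = xyy.
The next term joins xyy and yyxyy.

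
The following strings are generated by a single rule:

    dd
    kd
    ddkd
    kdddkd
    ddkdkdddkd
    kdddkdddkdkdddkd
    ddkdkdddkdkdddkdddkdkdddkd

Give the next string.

kdddkdddkdkdddkdddkdkdddkdkdddkdddkdkdddkd

From term 3 onward, concatenate the second-to-last term with the last: dd·kd = ddkd, kd·ddkd = kdddkd, …
So term 8 is kdddkdddkdkdddkd·ddkdkdddkdkdddkdddkdkdddkd.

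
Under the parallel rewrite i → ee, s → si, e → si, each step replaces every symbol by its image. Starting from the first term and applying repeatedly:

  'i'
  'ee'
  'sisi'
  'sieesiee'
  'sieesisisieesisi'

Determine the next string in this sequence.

sieesisisieesieesieesisisieesiee

φ(sieesisisieesisi) expands symbol-by-symbol to si ee si si si ee si ee si ee si si si ee si ee; joining the 16 pieces gives the next term.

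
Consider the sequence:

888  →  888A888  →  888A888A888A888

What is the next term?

Every step duplicates the string with 'A' between the halves.
Doubling 888A888A888A888 with 'A' between the halves:

888A888A888A888A888A888A888A888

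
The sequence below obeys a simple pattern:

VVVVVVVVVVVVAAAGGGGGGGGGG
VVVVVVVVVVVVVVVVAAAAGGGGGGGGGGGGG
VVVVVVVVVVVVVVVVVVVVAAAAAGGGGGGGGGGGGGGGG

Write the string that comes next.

VVVVVVVVVVVVVVVVVVVVVVVVAAAAAAGGGGGGGGGGGGGGGGGGG

Reading off run lengths: V runs 12, 16, 20; A runs 3, 4, 5; G runs 10, 13, 16 — each is linear in n, where the shown terms are n = 3, 4, 5.
At n = 6 the blocks have lengths 24, 6, 19.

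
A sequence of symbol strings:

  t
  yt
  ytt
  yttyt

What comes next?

This is a Fibonacci-style word recurrence s(k) = s(k−1)·s(k−2): e.g. yt·t = ytt.
The next term joins yttyt and ytt.

yttytytt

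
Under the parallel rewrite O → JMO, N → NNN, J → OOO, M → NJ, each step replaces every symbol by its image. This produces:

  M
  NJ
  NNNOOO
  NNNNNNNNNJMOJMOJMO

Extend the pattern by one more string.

φ(NNNNNNNNNJMOJMOJMO) expands symbol-by-symbol to NNN NNN NNN NNN NNN NNN NNN NNN NNN OOO NJ JMO OOO NJ JMO OOO NJ JMO; joining the 18 pieces gives the next term.

NNNNNNNNNNNNNNNNNNNNNNNNNNNOOONJJMOOOONJJMOOOONJJMO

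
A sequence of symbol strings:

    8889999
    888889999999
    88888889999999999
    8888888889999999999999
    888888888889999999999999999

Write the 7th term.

8888888888888889999999999999999999999

Reading off run lengths: 8 runs 3, 5, 7, 9, 11; 9 runs 4, 7, 10, 13, 16 — each is linear in n (n = 1, 2, …).
At n = 7 the blocks have lengths 15, 22.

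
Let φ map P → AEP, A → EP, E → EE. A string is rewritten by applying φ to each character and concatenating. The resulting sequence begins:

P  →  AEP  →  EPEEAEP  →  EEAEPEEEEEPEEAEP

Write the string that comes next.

EEEEEPEEAEPEEEEEEEEEEAEPEEEEEPEEAEP

φ(EEAEPEEEEEPEEAEP) expands symbol-by-symbol to EE EE EP EE AEP EE EE EE EE EE AEP EE EE EP EE AEP; joining the 16 pieces gives the next term.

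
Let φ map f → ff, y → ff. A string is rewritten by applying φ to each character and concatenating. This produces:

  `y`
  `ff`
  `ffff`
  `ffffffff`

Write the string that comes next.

Rewriting each symbol of ffffffff: f→ff, f→ff, f→ff, f→ff, f→ff, f→ff, f→ff, f→ff, which concatenates to ff ff ff ff ff ff ff ff.

ffffffffffffffff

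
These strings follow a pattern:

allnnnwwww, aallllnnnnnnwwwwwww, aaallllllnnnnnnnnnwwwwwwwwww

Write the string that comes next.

Each string has the form a^{n} l^{2n} n^{3n} w^{3n+1} (n = 1, 2, …).
Setting n = 4 gives 4, 8, 12, 13 characters in each block.

aaaallllllllnnnnnnnnnnnnwwwwwwwwwwwww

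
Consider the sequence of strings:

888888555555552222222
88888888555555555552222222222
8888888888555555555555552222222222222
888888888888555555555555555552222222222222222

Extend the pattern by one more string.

Term n consists of 2n+2 8's, followed by 3n+2 5's, followed by 3n+1 2's, where the shown terms are n = 2, 3, 4, 5.
For the next term, n = 6, so the run lengths are 14, 20, 19.

88888888888888555555555555555555552222222222222222222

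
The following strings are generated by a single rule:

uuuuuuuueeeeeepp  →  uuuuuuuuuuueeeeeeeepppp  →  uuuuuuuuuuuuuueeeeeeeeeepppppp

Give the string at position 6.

Reading off run lengths: u runs 8, 11, 14; e runs 6, 8, 10; p runs 2, 4, 6 — each is linear in n, where the shown terms are n = 2, 3, 4.
For term 6, n = 7, so the run lengths are 23, 16, 12.

uuuuuuuuuuuuuuuuuuuuuuueeeeeeeeeeeeeeeepppppppppppp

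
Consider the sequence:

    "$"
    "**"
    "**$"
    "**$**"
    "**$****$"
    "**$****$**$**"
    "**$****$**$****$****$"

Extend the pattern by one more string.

**$****$**$****$****$**$****$**$**

From term 3 onward, concatenate the last term with the second-to-last: **·$ = **$, **$·** = **$**, …
So term 8 is **$****$**$****$****$·**$****$**$**.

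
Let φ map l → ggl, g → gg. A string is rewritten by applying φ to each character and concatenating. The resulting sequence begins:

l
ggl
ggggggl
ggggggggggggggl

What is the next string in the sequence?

ggggggggggggggggggggggggggggggl

φ(ggggggggggggggl) expands symbol-by-symbol to gg gg gg gg gg gg gg gg gg gg gg gg gg gg ggl; joining the 15 pieces gives the next term.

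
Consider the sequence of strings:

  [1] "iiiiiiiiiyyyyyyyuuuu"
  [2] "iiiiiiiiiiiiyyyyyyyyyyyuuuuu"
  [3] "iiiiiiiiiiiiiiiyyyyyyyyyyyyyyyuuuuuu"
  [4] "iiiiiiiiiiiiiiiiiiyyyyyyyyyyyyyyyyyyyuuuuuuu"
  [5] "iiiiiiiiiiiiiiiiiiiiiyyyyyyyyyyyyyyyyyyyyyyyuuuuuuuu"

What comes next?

iiiiiiiiiiiiiiiiiiiiiiiiyyyyyyyyyyyyyyyyyyyyyyyyyyyuuuuuuuuu

Reading off run lengths: i runs 9, 12, 15, 18, 21; y runs 7, 11, 15, 19, 23; u runs 4, 5, 6, 7, 8 — each is linear in n, where the shown terms are n = 2, 3, 4, 5, 6.
For the next term, n = 7, so the run lengths are 24, 27, 9.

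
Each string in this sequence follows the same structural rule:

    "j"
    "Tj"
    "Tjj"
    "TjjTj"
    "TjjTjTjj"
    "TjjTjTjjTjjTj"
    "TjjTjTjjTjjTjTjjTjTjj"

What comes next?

TjjTjTjjTjjTjTjjTjTjjTjjTjTjjTjjTj

This is a Fibonacci-style word recurrence s(k) = s(k−1)·s(k−2): e.g. Tj·j = Tjj.
Continuing: TjjTjTjjTjjTjTjjTjTjj · TjjTjTjjTjjTj gives term 8.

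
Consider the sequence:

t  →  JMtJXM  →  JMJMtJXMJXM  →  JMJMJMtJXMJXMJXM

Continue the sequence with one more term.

JMJMJMJMtJXMJXMJXMJXM

Every step adds JM to the front and JXM to the end of the previous string.
One more step from JMJMJMtJXMJXMJXM gives the answer.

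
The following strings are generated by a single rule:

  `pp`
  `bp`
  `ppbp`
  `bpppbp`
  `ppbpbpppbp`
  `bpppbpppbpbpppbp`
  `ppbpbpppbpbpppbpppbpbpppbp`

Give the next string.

bpppbpppbpbpppbpppbpbpppbpbpppbpppbpbpppbp

This is a Fibonacci-style word recurrence s(k) = s(k−2)·s(k−1): e.g. pp·bp = ppbp.
The next term joins bpppbpppbpbpppbp and ppbpbpppbpbpppbpppbpbpppbp.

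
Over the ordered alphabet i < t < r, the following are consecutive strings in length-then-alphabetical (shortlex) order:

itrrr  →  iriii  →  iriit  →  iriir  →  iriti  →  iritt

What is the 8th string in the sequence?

Advancing 2 positions from iritt through iritt → iritr reaches term 8.

iriri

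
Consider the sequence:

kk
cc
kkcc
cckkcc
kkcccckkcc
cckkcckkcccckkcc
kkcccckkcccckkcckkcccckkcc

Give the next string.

cckkcckkcccckkcckkcccckkcccckkcckkcccckkcc

From term 3 onward, concatenate the second-to-last term with the last: kk·cc = kkcc, cc·kkcc = cckkcc, …
Continuing: cckkcckkcccckkcc · kkcccckkcccckkcckkcccckkcc gives term 8.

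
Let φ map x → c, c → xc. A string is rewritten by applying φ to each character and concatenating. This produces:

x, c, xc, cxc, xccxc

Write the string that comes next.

cxcxccxc

Apply φ to xccxc symbol by symbol: x→c, c→xc, c→xc, x→c, c→xc; joined: c xc xc c xc.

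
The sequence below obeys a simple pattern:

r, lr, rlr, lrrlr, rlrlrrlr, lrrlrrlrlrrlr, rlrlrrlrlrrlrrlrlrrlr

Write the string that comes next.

This is a Fibonacci-style word recurrence s(k) = s(k−2)·s(k−1): e.g. r·lr = rlr.
The next term joins lrrlrrlrlrrlr and rlrlrrlrlrrlrrlrlrrlr.

lrrlrrlrlrrlrrlrlrrlrlrrlrrlrlrrlr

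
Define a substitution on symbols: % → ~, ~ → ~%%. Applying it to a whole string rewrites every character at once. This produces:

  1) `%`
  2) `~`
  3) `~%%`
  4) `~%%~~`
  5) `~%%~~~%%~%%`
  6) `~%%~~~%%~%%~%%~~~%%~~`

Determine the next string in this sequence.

Rewriting the 21 symbols of ~%%~~~%%~%%~%%~~~%%~~ one by one yields ~%% ~ ~ ~%% ~%% ~%% ~ ~ ~%% ~ ~ ~%% ~ ~ ~%% ~%% ~%% ~ ~ ~%% ~%%; concatenated:

~%%~~~%%~%%~%%~~~%%~~~%%~~~%%~%%~%%~~~%%~%%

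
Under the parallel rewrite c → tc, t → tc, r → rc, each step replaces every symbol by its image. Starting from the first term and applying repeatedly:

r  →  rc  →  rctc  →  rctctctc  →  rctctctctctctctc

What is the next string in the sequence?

rctctctctctctctctctctctctctctctc

Applying the rule to each of the 16 symbols of rctctctctctctctc gives the pieces rc tc tc tc tc tc tc tc tc tc tc tc tc tc tc tc, which concatenate to the answer.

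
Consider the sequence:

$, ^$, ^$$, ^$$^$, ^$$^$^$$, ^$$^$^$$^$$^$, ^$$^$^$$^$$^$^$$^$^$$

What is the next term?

^$$^$^$$^$$^$^$$^$^$$^$$^$^$$^$$^$

This is a Fibonacci-style word recurrence s(k) = s(k−1)·s(k−2): e.g. ^$·$ = ^$$.
So term 8 is ^$$^$^$$^$$^$^$$^$^$$·^$$^$^$$^$$^$.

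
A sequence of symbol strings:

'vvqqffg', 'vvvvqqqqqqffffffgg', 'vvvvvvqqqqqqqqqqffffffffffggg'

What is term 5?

vvvvvvvvvvqqqqqqqqqqqqqqqqqqffffffffffffffffffggggg

Reading off run lengths: v runs 2, 4, 6; q runs 2, 6, 10; f runs 2, 6, 10; g runs 1, 2, 3 — each is linear in n (n = 1, 2, …).
For term 5, n = 5, so the run lengths are 10, 18, 18, 5.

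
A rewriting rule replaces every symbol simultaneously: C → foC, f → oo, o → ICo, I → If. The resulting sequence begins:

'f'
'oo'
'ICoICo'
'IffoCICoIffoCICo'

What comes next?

Rewriting the 16 symbols of IffoCICoIffoCICo one by one yields If oo oo ICo foC If foC ICo If oo oo ICo foC If foC ICo; concatenated:

IfooooICofoCIffoCICoIfooooICofoCIffoCICo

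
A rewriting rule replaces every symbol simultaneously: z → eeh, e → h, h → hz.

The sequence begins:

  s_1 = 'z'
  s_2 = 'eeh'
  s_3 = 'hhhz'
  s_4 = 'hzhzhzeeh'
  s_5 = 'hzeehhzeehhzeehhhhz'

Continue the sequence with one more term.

hzeehhhhzhzeehhhhzhzeehhhhzhzhzhzeeh

Applying the rule to each of the 19 symbols of hzeehhzeehhzeehhhhz gives the pieces hz eeh h h hz hz eeh h h hz hz eeh h h hz hz hz hz eeh, which concatenate to the answer.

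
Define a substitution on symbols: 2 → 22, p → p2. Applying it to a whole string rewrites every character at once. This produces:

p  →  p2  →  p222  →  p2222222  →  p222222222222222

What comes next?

Rewriting the 16 symbols of p222222222222222 one by one yields p2 22 22 22 22 22 22 22 22 22 22 22 22 22 22 22; concatenated:

p2222222222222222222222222222222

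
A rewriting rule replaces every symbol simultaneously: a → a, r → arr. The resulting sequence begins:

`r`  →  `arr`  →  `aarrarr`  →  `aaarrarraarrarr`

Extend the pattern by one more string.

aaaarrarraarrarraaarrarraarrarr

φ(aaarrarraarrarr) expands symbol-by-symbol to a a a arr arr a arr arr a a arr arr a arr arr; joining the 15 pieces gives the next term.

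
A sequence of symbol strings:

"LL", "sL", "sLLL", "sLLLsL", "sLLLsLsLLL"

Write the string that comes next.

This is a Fibonacci-style word recurrence s(k) = s(k−1)·s(k−2): e.g. sL·LL = sLLL.
The next term joins sLLLsLsLLL and sLLLsL.

sLLLsLsLLLsLLLsL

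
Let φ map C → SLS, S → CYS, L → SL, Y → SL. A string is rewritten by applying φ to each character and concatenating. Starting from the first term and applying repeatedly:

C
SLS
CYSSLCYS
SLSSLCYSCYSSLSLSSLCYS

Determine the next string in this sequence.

φ(SLSSLCYSCYSSLSLSSLCYS) expands symbol-by-symbol to CYS SL CYS CYS SL SLS SL CYS SLS SL CYS CYS SL CYS SL CYS CYS SL SLS SL CYS; joining the 21 pieces gives the next term.

CYSSLCYSCYSSLSLSSLCYSSLSSLCYSCYSSLCYSSLCYSCYSSLSLSSLCYS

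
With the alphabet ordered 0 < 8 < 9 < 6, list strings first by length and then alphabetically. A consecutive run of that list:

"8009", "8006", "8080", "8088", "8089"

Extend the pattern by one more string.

Find the rightmost character of 8089 below 6, bump it to the next letter, and reset everything to its right to 0.

8086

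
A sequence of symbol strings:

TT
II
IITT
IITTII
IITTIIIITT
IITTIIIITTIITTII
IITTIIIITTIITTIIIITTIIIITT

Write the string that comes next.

Each term (from the third on) is the previous term followed by the one before it: term 3 = II·TT = IITT.
Continuing: IITTIIIITTIITTIIIITTIIIITT · IITTIIIITTIITTII gives term 8.

IITTIIIITTIITTIIIITTIIIITTIITTIIIITTIITTII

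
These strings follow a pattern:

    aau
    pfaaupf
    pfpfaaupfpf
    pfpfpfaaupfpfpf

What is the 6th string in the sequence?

s(k+1) = pf·s(k)·pf, so each term gains pf as a prefix and pf as a suffix.
From pfpfpfaaupfpfpf, 2 further steps: pfpfpfaaupfpfpf → pfpfpfpfaaupfpfpfpf → (answer).

pfpfpfpfpfaaupfpfpfpfpf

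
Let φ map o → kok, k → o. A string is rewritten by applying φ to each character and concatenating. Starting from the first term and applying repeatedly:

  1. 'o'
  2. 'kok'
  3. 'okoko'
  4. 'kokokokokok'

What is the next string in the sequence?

okokokokokokokokokoko

Apply φ to kokokokokok symbol by symbol: k→o, o→kok, k→o, o→kok, k→o, o→kok, k→o, o→kok, k→o, o→kok, k→o; joined: o kok o kok o kok o kok o kok o.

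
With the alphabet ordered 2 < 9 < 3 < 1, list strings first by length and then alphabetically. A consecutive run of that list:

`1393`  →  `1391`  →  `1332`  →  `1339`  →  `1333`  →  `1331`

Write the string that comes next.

1312

The successor of 1331 increments the rightmost position that isn't already 1 and resets every position after it to 2.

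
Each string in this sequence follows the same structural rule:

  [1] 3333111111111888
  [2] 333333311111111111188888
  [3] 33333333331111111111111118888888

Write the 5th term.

333333333333333311111111111111111111188888888888

Term n consists of 3n-2 3's, followed by 3n+3 1's, followed by 2n-1 8's, where the shown terms are n = 2, 3, 4.
Setting n = 6 gives 16, 21, 11 characters in each block.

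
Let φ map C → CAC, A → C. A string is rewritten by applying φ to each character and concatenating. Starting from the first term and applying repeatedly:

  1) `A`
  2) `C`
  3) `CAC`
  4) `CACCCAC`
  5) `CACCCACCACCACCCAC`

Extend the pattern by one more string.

φ(CACCCACCACCACCCAC) expands symbol-by-symbol to CAC C CAC CAC CAC C CAC CAC C CAC CAC C CAC CAC CAC C CAC; joining the 17 pieces gives the next term.

CACCCACCACCACCCACCACCCACCACCCACCACCACCCAC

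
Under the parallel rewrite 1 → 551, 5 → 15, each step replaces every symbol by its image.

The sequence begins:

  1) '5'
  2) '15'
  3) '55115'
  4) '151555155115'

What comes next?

55115551151515551151555155115

Apply φ to 151555155115 symbol by symbol: 1→551, 5→15, 1→551, 5→15, 5→15, 5→15, 1→551, 5→15, 5→15, 1→551, 1→551, 5→15; joined: 551 15 551 15 15 15 551 15 15 551 551 15.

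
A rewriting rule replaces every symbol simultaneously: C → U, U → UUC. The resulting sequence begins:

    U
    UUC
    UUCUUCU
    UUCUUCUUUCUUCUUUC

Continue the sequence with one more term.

UUCUUCUUUCUUCUUUCUUCUUCUUUCUUCUUUCUUCUUCU

φ(UUCUUCUUUCUUCUUUC) expands symbol-by-symbol to UUC UUC U UUC UUC U UUC UUC UUC U UUC UUC U UUC UUC UUC U; joining the 17 pieces gives the next term.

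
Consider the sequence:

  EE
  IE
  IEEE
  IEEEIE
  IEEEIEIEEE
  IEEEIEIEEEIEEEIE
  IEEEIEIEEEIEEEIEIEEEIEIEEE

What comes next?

IEEEIEIEEEIEEEIEIEEEIEIEEEIEEEIEIEEEIEEEIE

This is a Fibonacci-style word recurrence s(k) = s(k−1)·s(k−2): e.g. IE·EE = IEEE.
So term 8 is IEEEIEIEEEIEEEIEIEEEIEIEEE·IEEEIEIEEEIEEEIE.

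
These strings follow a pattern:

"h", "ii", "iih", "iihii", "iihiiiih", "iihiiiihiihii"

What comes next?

Each term (from the third on) is the previous term followed by the one before it: term 3 = ii·h = iih.
Continuing: iihiiiihiihii · iihiiiih gives term 7.

iihiiiihiihiiiihiiiih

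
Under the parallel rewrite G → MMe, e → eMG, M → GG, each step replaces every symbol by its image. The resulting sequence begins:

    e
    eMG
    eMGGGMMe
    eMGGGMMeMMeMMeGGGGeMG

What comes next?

φ(eMGGGMMeMMeMMeGGGGeMG) expands symbol-by-symbol to eMG GG MMe MMe MMe GG GG eMG GG GG eMG GG GG eMG MMe MMe MMe MMe eMG GG MMe; joining the 21 pieces gives the next term.

eMGGGMMeMMeMMeGGGGeMGGGGGeMGGGGGeMGMMeMMeMMeMMeeMGGGMMe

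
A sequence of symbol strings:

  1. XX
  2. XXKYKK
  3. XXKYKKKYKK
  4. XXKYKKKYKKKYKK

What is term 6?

The strings grow by a fixed suffix KYKK each time.
From XXKYKKKYKKKYKK, 2 further steps: XXKYKKKYKKKYKK → XXKYKKKYKKKYKKKYKK → (answer).

XXKYKKKYKKKYKKKYKKKYKK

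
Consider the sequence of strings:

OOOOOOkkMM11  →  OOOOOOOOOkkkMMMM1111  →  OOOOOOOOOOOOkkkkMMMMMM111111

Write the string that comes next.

OOOOOOOOOOOOOOOkkkkkMMMMMMMM11111111

Each string has the form O^{3n+3} k^{n+1} M^{2n} 1^{2n} (n = 1, 2, …).
For the next term, n = 4, so the run lengths are 15, 5, 8, 8.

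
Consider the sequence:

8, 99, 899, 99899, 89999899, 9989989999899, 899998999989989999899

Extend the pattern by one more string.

Each term (from the third on) is the two preceding terms concatenated in order: term 3 = 8·99 = 899.
Continuing: 9989989999899 · 899998999989989999899 gives term 8.

9989989999899899998999989989999899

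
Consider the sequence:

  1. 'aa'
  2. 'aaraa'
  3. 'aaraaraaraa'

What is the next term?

Every step duplicates the string with 'r' between the halves.
Doubling aaraaraaraa with 'r' between the halves:

aaraaraaraaraaraaraaraa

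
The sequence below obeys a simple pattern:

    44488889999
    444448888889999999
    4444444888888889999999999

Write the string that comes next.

The n-th term is 2n-1 4's then 2n 8's then 3n-2 9's, where the shown terms are n = 2, 3, 4.
For the next term, n = 5, so the run lengths are 9, 10, 13.

44444444488888888889999999999999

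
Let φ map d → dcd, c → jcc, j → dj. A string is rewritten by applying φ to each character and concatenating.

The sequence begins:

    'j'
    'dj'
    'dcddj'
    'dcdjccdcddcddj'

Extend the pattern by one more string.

Applying the rule to each of the 14 symbols of dcdjccdcddcddj gives the pieces dcd jcc dcd dj jcc jcc dcd jcc dcd dcd jcc dcd dcd dj, which concatenate to the answer.

dcdjccdcddjjccjccdcdjccdcddcdjccdcddcddj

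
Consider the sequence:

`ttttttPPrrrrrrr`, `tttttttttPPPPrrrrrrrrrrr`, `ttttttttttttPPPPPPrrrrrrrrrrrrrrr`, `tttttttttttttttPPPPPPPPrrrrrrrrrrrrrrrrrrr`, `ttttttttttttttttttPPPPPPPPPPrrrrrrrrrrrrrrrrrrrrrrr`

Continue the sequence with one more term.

Term n consists of 3n+3 t's, followed by 2n P's, followed by 4n+3 r's (n = 1, 2, …).
Setting n = 6 gives 21, 12, 27 characters in each block.

tttttttttttttttttttttPPPPPPPPPPPPrrrrrrrrrrrrrrrrrrrrrrrrrrr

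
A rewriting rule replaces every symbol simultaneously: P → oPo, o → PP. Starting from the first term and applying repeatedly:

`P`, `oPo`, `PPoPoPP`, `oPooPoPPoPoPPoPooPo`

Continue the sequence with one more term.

Replace each of the 19 characters of oPooPoPPoPoPPoPooPo in place — PP oPo PP PP oPo PP oPo oPo PP oPo PP oPo oPo PP oPo PP PP oPo PP — and concatenate.

PPoPoPPPPoPoPPoPooPoPPoPoPPoPooPoPPoPoPPPPoPoPP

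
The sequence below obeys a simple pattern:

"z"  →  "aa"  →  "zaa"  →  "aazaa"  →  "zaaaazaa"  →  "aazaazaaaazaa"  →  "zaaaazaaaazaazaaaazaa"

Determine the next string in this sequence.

aazaazaaaazaazaaaazaaaazaazaaaazaa

This is a Fibonacci-style word recurrence s(k) = s(k−2)·s(k−1): e.g. z·aa = zaa.
So term 8 is aazaazaaaazaa·zaaaazaaaazaazaaaazaa.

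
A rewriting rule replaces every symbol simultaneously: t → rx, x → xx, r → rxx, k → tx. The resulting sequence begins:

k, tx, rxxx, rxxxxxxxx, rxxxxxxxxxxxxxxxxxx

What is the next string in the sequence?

Applying the rule to each of the 19 symbols of rxxxxxxxxxxxxxxxxxx gives the pieces rxx xx xx xx xx xx xx xx xx xx xx xx xx xx xx xx xx xx xx, which concatenate to the answer.

rxxxxxxxxxxxxxxxxxxxxxxxxxxxxxxxxxxxxxx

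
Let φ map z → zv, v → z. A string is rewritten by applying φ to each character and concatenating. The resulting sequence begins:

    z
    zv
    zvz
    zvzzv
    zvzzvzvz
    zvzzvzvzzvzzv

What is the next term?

zvzzvzvzzvzzvzvzzvzvz

φ(zvzzvzvzzvzzv) expands symbol-by-symbol to zv z zv zv z zv z zv zv z zv zv z; joining the 13 pieces gives the next term.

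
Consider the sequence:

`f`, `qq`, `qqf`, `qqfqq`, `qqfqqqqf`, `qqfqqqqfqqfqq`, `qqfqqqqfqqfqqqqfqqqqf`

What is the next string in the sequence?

This is a Fibonacci-style word recurrence s(k) = s(k−1)·s(k−2): e.g. qq·f = qqf.
Continuing: qqfqqqqfqqfqqqqfqqqqf · qqfqqqqfqqfqq gives term 8.

qqfqqqqfqqfqqqqfqqqqfqqfqqqqfqqfqq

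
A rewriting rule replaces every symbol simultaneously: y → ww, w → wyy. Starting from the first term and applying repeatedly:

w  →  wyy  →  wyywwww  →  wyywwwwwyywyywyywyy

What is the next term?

Rewriting the 19 symbols of wyywwwwwyywyywyywyy one by one yields wyy ww ww wyy wyy wyy wyy wyy ww ww wyy ww ww wyy ww ww wyy ww ww; concatenated:

wyywwwwwyywyywyywyywyywwwwwyywwwwwyywwwwwyywwww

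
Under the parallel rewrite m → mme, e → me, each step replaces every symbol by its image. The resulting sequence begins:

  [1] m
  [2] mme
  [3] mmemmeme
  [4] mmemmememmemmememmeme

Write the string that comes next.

Rewriting the 21 symbols of mmemmememmemmememmeme one by one yields mme mme me mme mme me mme me mme mme me mme mme me mme me mme mme me mme me; concatenated:

mmemmememmemmememmememmemmememmemmememmememmemmememmeme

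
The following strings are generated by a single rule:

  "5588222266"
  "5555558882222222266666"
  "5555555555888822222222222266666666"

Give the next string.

Reading off run lengths: 5 runs 2, 6, 10; 8 runs 2, 3, 4; 2 runs 4, 8, 12; 6 runs 2, 5, 8 — each is linear in n (n = 1, 2, …).
For the next term, n = 4, so the run lengths are 14, 5, 16, 11.

5555555555555588888222222222222222266666666666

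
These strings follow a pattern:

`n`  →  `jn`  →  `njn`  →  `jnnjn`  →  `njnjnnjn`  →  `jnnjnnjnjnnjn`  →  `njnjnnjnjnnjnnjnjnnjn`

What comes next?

jnnjnnjnjnnjnnjnjnnjnjnnjnnjnjnnjn

From term 3 onward, concatenate the second-to-last term with the last: n·jn = njn, jn·njn = jnnjn, …
The next term joins jnnjnnjnjnnjn and njnjnnjnjnnjnnjnjnnjn.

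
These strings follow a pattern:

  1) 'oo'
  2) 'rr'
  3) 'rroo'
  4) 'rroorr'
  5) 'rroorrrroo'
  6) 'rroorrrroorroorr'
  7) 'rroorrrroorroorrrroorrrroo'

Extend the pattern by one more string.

From term 3 onward, concatenate the last term with the second-to-last: rr·oo = rroo, rroo·rr = rroorr, …
Continuing: rroorrrroorroorrrroorrrroo · rroorrrroorroorr gives term 8.

rroorrrroorroorrrroorrrroorroorrrroorroorr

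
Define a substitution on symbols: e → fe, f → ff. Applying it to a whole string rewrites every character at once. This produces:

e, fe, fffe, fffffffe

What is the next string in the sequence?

fffffffffffffffe

Apply φ to fffffffe symbol by symbol: f→ff, f→ff, f→ff, f→ff, f→ff, f→ff, f→ff, e→fe; joined: ff ff ff ff ff ff ff fe.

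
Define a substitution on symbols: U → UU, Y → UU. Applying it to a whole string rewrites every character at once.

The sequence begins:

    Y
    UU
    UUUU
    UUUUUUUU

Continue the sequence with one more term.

Rewriting each symbol of UUUUUUUU: U→UU, U→UU, U→UU, U→UU, U→UU, U→UU, U→UU, U→UU, which concatenates to UU UU UU UU UU UU UU UU.

UUUUUUUUUUUUUUUU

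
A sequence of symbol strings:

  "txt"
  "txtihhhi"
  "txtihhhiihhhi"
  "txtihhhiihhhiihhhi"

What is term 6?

The strings grow by a fixed suffix ihhhi each time.
From txtihhhiihhhiihhhi, 2 further steps: txtihhhiihhhiihhhi → txtihhhiihhhiihhhiihhhi → (answer).

txtihhhiihhhiihhhiihhhiihhhi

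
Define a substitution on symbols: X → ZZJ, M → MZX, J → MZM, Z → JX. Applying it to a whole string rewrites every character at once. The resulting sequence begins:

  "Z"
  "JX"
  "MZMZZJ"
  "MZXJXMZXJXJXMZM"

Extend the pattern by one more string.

MZXJXZZJMZMZZJMZXJXZZJMZMZZJMZMZZJMZXJXMZX

Replace each of the 15 characters of MZXJXMZXJXJXMZM in place — MZX JX ZZJ MZM ZZJ MZX JX ZZJ MZM ZZJ MZM ZZJ MZX JX MZX — and concatenate.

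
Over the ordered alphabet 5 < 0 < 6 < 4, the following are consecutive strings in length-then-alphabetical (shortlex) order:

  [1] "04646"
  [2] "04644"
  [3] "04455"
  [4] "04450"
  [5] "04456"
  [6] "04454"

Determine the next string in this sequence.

Find the rightmost character of 04454 below 4, bump it to the next letter, and reset everything to its right to 5.

04405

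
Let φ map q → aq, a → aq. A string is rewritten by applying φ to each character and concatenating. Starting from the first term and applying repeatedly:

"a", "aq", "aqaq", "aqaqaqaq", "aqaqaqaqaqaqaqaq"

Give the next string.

Applying the rule to each of the 16 symbols of aqaqaqaqaqaqaqaq gives the pieces aq aq aq aq aq aq aq aq aq aq aq aq aq aq aq aq, which concatenate to the answer.

aqaqaqaqaqaqaqaqaqaqaqaqaqaqaqaq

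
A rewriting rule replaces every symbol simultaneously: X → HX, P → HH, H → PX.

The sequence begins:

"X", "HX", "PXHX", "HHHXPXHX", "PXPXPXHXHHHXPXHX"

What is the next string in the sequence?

HHHXHHHXHHHXPXHXPXPXPXHXHHHXPXHX

φ(PXPXPXHXHHHXPXHX) expands symbol-by-symbol to HH HX HH HX HH HX PX HX PX PX PX HX HH HX PX HX; joining the 16 pieces gives the next term.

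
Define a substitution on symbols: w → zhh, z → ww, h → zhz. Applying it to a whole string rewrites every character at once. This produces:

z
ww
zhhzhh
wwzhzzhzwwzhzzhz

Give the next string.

zhhzhhwwzhzwwwwzhzwwzhhzhhwwzhzwwwwzhzww

Applying the rule to each of the 16 symbols of wwzhzzhzwwzhzzhz gives the pieces zhh zhh ww zhz ww ww zhz ww zhh zhh ww zhz ww ww zhz ww, which concatenate to the answer.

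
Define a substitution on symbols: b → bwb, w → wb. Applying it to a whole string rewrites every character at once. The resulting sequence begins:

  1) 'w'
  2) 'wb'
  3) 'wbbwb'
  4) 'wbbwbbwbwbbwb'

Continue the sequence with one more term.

wbbwbbwbwbbwbbwbwbbwbwbbwbbwbwbbwb

Applying the rule to each of the 13 symbols of wbbwbbwbwbbwb gives the pieces wb bwb bwb wb bwb bwb wb bwb wb bwb bwb wb bwb, which concatenate to the answer.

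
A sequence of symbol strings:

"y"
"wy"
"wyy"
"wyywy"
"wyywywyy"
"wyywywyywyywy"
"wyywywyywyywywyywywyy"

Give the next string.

wyywywyywyywywyywywyywyywywyywyywy

Each term (from the third on) is the previous term followed by the one before it: term 3 = wy·y = wyy.
Continuing: wyywywyywyywywyywywyy · wyywywyywyywy gives term 8.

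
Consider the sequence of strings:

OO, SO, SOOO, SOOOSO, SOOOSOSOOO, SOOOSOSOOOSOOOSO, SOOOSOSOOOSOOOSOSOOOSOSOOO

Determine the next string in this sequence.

SOOOSOSOOOSOOOSOSOOOSOSOOOSOOOSOSOOOSOOOSO

Each term (from the third on) is the previous term followed by the one before it: term 3 = SO·OO = SOOO.
Continuing: SOOOSOSOOOSOOOSOSOOOSOSOOO · SOOOSOSOOOSOOOSO gives term 8.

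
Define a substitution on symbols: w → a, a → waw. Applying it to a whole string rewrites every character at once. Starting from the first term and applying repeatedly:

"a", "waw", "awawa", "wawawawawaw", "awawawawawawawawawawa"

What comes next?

Replace each of the 21 characters of awawawawawawawawawawa in place — waw a waw a waw a waw a waw a waw a waw a waw a waw a waw a waw — and concatenate.

wawawawawawawawawawawawawawawawawawawawawaw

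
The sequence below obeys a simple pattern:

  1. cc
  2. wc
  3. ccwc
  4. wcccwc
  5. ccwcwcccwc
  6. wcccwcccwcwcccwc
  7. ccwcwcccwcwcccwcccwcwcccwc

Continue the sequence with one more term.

wcccwcccwcwcccwcccwcwcccwcwcccwcccwcwcccwc

This is a Fibonacci-style word recurrence s(k) = s(k−2)·s(k−1): e.g. cc·wc = ccwc.
Continuing: wcccwcccwcwcccwc · ccwcwcccwcwcccwcccwcwcccwc gives term 8.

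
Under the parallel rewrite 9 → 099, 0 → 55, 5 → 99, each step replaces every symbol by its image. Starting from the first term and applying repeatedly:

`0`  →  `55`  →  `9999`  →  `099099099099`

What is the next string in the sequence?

Expanding 099099099099: 0→55, 9→099, 9→099, 0→55, 9→099, 9→099, 0→55, 9→099, 9→099, 0→55, 9→099, 9→099. Concatenated: 55 099 099 55 099 099 55 099 099 55 099 099.

55099099550990995509909955099099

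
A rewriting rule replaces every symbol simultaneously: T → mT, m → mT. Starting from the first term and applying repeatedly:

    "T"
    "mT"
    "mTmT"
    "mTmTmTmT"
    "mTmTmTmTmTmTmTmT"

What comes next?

Replace each of the 16 characters of mTmTmTmTmTmTmTmT in place — mT mT mT mT mT mT mT mT mT mT mT mT mT mT mT mT — and concatenate.

mTmTmTmTmTmTmTmTmTmTmTmTmTmTmTmT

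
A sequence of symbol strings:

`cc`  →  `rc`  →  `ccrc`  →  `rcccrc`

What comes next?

ccrcrcccrc

From term 3 onward, concatenate the second-to-last term with the last: cc·rc = ccrc, rc·ccrc = rcccrc, …
So term 5 is ccrc·rcccrc.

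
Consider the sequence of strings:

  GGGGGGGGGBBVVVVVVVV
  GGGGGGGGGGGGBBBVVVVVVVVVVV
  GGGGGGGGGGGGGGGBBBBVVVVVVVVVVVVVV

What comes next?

GGGGGGGGGGGGGGGGGGBBBBBVVVVVVVVVVVVVVVVV

Term n consists of 3n+3 G's, followed by n B's, followed by 3n+2 V's, where the shown terms are n = 2, 3, 4.
Setting n = 5 gives 18, 5, 17 characters in each block.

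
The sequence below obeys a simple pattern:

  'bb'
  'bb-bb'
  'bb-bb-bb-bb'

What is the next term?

Each string is two copies of the previous one joined by '-'.
One more doubling of bb-bb-bb-bb gives the answer.

bb-bb-bb-bb-bb-bb-bb-bb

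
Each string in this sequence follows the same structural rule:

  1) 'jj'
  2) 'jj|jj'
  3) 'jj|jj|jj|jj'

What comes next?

jj|jj|jj|jj|jj|jj|jj|jj

Each string is two copies of the previous one joined by '|'.
So the next term is two copies of jj|jj|jj|jj with '|' between the halves.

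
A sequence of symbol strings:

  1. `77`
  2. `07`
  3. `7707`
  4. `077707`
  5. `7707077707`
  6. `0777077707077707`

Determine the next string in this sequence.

77070777070777077707077707

Each term (from the third on) is the two preceding terms concatenated in order: term 3 = 77·07 = 7707.
Continuing: 7707077707 · 0777077707077707 gives term 7.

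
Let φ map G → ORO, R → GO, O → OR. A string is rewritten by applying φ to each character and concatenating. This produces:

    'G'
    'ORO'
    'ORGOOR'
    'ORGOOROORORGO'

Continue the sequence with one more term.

ORGOOROORORGOORORGOORGOOROOR

Applying the rule to each of the 13 symbols of ORGOOROORORGO gives the pieces OR GO ORO OR OR GO OR OR GO OR GO ORO OR, which concatenate to the answer.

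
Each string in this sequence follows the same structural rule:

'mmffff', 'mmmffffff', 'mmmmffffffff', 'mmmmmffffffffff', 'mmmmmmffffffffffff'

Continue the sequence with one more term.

mmmmmmmffffffffffffff

The n-th term is n m's then 2n f's, where the shown terms are n = 2, 3, 4, 5, 6.
At n = 7 the blocks have lengths 7, 14.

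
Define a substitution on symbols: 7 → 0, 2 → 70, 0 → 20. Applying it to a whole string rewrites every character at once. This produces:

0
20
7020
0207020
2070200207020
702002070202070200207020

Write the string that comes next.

Replace each of the 24 characters of 702002070202070200207020 in place — 0 20 70 20 20 70 20 0 20 70 20 70 20 0 20 70 20 20 70 20 0 20 70 20 — and concatenate.

02070202070200207020702002070202070200207020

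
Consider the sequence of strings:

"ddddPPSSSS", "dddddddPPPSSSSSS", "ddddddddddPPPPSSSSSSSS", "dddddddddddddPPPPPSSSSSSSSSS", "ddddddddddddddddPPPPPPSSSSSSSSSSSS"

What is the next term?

Reading off run lengths: d runs 4, 7, 10, 13, 16; P runs 2, 3, 4, 5, 6; S runs 4, 6, 8, 10, 12 — each is linear in n, where the shown terms are n = 2, 3, 4, 5, 6.
Setting n = 7 gives 19, 7, 14 characters in each block.

dddddddddddddddddddPPPPPPPSSSSSSSSSSSSSS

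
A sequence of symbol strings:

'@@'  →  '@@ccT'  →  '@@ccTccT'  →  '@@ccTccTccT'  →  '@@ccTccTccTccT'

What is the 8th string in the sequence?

Each term is the previous one with ccT appended.
From @@ccTccTccTccT, 3 further steps: @@ccTccTccTccT → @@ccTccTccTccTccT → @@ccTccTccTccTccTccT → (answer).

@@ccTccTccTccTccTccTccT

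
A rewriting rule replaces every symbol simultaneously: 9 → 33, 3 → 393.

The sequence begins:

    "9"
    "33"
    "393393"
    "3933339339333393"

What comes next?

Rewriting the 16 symbols of 3933339339333393 one by one yields 393 33 393 393 393 393 33 393 393 33 393 393 393 393 33 393; concatenated:

39333393393393393333933933339339339339333393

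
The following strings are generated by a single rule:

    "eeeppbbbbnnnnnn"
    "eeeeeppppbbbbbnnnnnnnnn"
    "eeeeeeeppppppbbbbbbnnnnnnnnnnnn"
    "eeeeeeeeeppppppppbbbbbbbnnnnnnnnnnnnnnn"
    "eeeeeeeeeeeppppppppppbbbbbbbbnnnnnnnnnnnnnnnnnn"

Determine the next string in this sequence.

Each string has the form e^{2n+1} p^{2n} b^{n+3} n^{3n+3} (n = 1, 2, …).
For the next term, n = 6, so the run lengths are 13, 12, 9, 21.

eeeeeeeeeeeeeppppppppppppbbbbbbbbbnnnnnnnnnnnnnnnnnnnnn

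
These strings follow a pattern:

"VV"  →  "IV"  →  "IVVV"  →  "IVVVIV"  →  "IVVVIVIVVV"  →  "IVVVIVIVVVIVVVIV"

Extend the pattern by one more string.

IVVVIVIVVVIVVVIVIVVVIVIVVV

From term 3 onward, concatenate the last term with the second-to-last: IV·VV = IVVV, IVVV·IV = IVVVIV, …
The next term joins IVVVIVIVVVIVVVIV and IVVVIVIVVV.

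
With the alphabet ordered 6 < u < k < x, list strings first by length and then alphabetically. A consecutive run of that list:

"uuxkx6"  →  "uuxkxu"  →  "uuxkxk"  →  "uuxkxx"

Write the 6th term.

Stepping forward 2 times from uuxkxx: uuxkxx → uuxx66, then the target.

uuxx6u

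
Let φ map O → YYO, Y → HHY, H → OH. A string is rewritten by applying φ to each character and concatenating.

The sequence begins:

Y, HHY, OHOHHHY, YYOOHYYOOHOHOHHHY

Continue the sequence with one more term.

Replace each of the 17 characters of YYOOHYYOOHOHOHHHY in place — HHY HHY YYO YYO OH HHY HHY YYO YYO OH YYO OH YYO OH OH OH HHY — and concatenate.

HHYHHYYYOYYOOHHHYHHYYYOYYOOHYYOOHYYOOHOHOHHHY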